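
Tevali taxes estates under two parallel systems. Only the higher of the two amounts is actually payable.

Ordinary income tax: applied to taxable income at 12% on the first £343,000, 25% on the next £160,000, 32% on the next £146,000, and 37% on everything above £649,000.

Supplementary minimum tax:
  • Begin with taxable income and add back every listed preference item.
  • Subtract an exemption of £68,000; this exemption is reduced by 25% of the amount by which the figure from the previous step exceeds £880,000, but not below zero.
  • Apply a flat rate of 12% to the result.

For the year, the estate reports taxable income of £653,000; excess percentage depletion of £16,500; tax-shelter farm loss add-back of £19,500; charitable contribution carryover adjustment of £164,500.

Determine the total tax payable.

£129,360

Ordinary income tax:
  £343,000 × 12% = £41,160
  £160,000 × 25% = £40,000
  £146,000 × 32% = £46,720
  £4,000 × 37% = £1,480
  → £129,360

Supplementary minimum tax:
  Adjusted income: £653,000 + £16,500 + £19,500 + £164,500 = £853,500
  Exemption: £853,500 ≤ £880,000, so full £68,000 applies
  Base: £853,500 − £68,000 = £785,500
  £785,500 × 12% = £94,260

£129,360 > £94,260, so the ordinary income tax governs.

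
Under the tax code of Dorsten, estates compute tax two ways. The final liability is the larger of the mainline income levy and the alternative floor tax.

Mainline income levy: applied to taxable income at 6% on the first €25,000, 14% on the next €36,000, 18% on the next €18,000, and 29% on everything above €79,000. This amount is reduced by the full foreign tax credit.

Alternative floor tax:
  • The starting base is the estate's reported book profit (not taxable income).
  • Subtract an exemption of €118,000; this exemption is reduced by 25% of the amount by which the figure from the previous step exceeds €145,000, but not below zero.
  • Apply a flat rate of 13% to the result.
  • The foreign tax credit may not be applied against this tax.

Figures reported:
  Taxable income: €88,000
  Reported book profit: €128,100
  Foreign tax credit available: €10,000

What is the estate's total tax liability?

Alternative floor tax:
  Base (reported book profit): €128,100
  Exemption: €128,100 ≤ €145,000, so full €118,000 applies
  Base: €128,100 − €118,000 = €10,100
  €10,100 × 13% = €1,313

Mainline income levy:
  €25,000 × 6% = €1,500
  €36,000 × 14% = €5,040
  €18,000 × 18% = €3,240
  €9,000 × 29% = €2,610
  → €12,390
  Less foreign tax credit €10,000 → €2,390

€2,390 > €1,313, so the mainline income levy governs.

€2,390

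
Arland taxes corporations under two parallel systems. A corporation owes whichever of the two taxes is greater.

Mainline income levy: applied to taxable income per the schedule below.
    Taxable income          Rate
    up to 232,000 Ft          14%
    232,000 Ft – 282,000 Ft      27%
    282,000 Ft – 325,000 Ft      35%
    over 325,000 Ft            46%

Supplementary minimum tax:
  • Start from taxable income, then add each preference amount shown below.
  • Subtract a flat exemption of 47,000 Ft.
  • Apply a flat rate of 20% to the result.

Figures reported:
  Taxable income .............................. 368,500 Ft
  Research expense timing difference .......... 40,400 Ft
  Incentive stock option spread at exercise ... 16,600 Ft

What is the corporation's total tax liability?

81,040 Ft

Supplementary minimum tax:
  Adjusted income: 368,500 Ft + 40,400 Ft + 16,600 Ft = 425,500 Ft
  Less exemption 47,000 Ft → base 378,500 Ft
  378,500 Ft × 20% = 75,700 Ft

Mainline income levy:
  232,000 Ft × 14% = 32,480 Ft
  50,000 Ft × 27% = 13,500 Ft
  43,000 Ft × 35% = 15,050 Ft
  43,500 Ft × 46% = 20,010 Ft
  → 81,040 Ft

81,040 Ft > 75,700 Ft, so the mainline income levy governs.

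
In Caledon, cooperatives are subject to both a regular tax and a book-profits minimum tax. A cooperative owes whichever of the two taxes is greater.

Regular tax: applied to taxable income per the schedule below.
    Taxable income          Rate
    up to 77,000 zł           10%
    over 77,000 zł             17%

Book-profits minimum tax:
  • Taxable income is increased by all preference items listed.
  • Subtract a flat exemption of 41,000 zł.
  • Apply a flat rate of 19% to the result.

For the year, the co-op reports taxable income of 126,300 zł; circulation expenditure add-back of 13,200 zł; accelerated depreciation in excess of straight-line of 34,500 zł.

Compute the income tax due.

Book-profits minimum tax:
  Adjusted income: 126,300 zł + 13,200 zł + 34,500 zł = 174,000 zł
  Less exemption 41,000 zł → base 133,000 zł
  133,000 zł × 19% = 25,270 zł

Regular tax:
  77,000 zł × 10% = 7,700 zł
  49,300 zł × 17% = 8,381 zł
  → 16,081 zł

25,270 zł > 16,081 zł, so the book-profits minimum tax is the binding amount.

25,270 zł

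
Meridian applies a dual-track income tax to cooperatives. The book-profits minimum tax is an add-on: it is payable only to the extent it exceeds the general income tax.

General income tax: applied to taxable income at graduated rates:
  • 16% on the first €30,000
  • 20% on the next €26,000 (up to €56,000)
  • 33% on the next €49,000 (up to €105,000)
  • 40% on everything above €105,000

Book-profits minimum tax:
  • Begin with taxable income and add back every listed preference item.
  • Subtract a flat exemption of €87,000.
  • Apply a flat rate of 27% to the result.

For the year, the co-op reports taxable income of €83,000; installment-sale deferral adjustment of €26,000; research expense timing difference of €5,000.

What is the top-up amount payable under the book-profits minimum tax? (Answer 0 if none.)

€0

General income tax:
  €30,000 × 16% = €4,800
  €26,000 × 20% = €5,200
  €27,000 × 33% = €8,910
  → €18,910

Book-profits minimum tax:
  Adjusted income: €83,000 + €26,000 + €5,000 = €114,000
  Less exemption €87,000 → base €27,000
  €27,000 × 27% = €7,290

€7,290 ≤ €18,910, so no add-on is due.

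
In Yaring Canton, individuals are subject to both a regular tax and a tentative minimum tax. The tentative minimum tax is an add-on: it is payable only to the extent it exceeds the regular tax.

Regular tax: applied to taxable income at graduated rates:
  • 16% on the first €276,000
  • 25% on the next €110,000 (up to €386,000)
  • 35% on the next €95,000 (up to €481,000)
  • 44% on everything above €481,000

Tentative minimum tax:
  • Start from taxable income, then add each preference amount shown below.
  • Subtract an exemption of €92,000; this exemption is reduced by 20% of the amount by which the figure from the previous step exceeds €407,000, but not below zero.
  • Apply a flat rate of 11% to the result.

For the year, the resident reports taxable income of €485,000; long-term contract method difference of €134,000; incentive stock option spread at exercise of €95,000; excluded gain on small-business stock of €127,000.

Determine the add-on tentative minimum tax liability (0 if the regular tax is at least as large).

€0

Regular tax:
  €276,000 × 16% = €44,160
  €110,000 × 25% = €27,500
  €95,000 × 35% = €33,250
  €4,000 × 44% = €1,760
  → €106,670

Tentative minimum tax:
  Adjusted income: €485,000 + €134,000 + €95,000 + €127,000 = €841,000
  Exemption: €92,000 − 20% × (€841,000 − €407,000) = €92,000 − €86,800 = €5,200
  Base: €841,000 − €5,200 = €835,800
  €835,800 × 11% = €91,938

€91,938 ≤ €106,670, so no add-on is due.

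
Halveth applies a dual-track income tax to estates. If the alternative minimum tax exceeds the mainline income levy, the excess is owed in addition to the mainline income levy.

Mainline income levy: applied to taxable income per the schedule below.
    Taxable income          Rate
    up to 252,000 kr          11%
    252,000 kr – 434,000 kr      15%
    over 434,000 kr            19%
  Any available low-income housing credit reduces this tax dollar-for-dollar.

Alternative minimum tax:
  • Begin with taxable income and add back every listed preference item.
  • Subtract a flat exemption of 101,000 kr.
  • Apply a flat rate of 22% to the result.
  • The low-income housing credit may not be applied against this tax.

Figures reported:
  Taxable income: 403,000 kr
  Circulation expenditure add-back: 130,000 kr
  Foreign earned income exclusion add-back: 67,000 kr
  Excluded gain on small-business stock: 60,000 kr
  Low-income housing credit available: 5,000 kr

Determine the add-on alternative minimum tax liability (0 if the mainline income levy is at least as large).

Alternative minimum tax:
  Adjusted income: 403,000 kr + 130,000 kr + 67,000 kr + 60,000 kr = 660,000 kr
  Less exemption 101,000 kr → base 559,000 kr
  559,000 kr × 22% = 122,980 kr

Mainline income levy:
  252,000 kr × 11% = 27,720 kr
  151,000 kr × 15% = 22,650 kr
  → 50,370 kr
  Less low-income housing credit 5,000 kr → 45,370 kr

Excess of alternative minimum tax over mainline income levy: 122,980 kr − 45,370 kr = 77,610 kr.

77,610 kr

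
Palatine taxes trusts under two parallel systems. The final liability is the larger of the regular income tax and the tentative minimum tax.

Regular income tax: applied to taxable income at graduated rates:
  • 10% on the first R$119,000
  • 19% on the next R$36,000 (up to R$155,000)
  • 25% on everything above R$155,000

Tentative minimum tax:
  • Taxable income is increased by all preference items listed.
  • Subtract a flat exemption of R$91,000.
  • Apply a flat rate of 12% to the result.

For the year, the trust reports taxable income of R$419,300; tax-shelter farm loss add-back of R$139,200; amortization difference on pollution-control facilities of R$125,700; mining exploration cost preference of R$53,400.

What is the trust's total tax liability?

Tentative minimum tax:
  Adjusted income: R$419,300 + R$139,200 + R$125,700 + R$53,400 = R$737,600
  Less exemption R$91,000 → base R$646,600
  R$646,600 × 12% = R$77,592

Regular income tax:
  R$119,000 × 10% = R$11,900
  R$36,000 × 19% = R$6,840
  R$264,300 × 25% = R$66,075
  → R$84,815

R$84,815 > R$77,592, so the regular income tax governs.

R$84,815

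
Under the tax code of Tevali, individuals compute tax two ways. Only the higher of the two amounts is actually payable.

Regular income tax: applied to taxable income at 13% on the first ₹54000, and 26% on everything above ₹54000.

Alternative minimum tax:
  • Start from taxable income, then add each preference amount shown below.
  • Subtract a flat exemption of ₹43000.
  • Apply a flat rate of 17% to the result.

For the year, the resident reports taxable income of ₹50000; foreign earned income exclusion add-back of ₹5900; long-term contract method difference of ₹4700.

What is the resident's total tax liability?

Alternative minimum tax:
  Adjusted income: ₹50000 + ₹5900 + ₹4700 = ₹60600
  Less exemption ₹43000 → base ₹17600
  ₹17600 × 17% = ₹2992

Regular income tax:
  ₹50000 × 13% = ₹6500

₹6500 > ₹2992, so the regular income tax governs.

₹6500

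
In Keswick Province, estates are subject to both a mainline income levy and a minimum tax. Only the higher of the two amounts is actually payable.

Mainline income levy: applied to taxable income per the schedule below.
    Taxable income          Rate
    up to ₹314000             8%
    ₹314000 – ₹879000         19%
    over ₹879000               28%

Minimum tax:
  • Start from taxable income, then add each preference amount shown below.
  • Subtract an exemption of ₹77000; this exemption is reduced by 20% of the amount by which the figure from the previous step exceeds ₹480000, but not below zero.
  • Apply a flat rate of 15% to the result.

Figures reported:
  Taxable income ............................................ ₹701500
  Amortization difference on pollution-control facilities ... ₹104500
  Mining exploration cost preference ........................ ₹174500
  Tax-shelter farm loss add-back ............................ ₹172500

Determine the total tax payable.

Mainline income levy:
  ₹314000 × 8% = ₹25120
  ₹387500 × 19% = ₹73625
  → ₹98745

Minimum tax:
  Adjusted income: ₹701500 + ₹104500 + ₹174500 + ₹172500 = ₹1153000
  Exemption: 20% × (₹1153000 − ₹480000) = ₹134600 ≥ ₹77000, so the exemption is fully phased out
  Base: ₹1153000 − ₹0 = ₹1153000
  ₹1153000 × 15% = ₹172950

₹172950 > ₹98745, so the minimum tax is the binding amount.

₹172950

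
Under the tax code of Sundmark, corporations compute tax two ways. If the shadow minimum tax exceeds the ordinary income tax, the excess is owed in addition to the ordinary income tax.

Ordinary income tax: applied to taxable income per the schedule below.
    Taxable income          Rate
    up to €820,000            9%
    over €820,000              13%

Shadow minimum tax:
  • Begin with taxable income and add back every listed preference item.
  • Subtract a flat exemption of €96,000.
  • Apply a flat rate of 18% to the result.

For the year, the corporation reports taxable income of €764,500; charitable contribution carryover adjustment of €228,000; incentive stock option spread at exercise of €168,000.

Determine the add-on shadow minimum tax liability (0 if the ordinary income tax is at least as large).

€122,805

Ordinary income tax:
  €764,500 × 9% = €68,805

Shadow minimum tax:
  Adjusted income: €764,500 + €228,000 + €168,000 = €1,160,500
  Less exemption €96,000 → base €1,064,500
  €1,064,500 × 18% = €191,610

Excess of shadow minimum tax over ordinary income tax: €191,610 − €68,805 = €122,805.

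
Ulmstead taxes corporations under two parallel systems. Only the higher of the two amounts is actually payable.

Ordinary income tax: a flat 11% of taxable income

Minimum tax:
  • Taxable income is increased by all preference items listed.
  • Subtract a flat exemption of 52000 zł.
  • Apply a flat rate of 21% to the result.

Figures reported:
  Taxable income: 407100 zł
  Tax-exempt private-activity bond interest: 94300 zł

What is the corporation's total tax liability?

Ordinary income tax:
  407100 zł × 11% = 44781 zł

Minimum tax:
  Adjusted income: 407100 zł + 94300 zł = 501400 zł
  Less exemption 52000 zł → base 449400 zł
  449400 zł × 21% = 94374 zł

94374 zł > 44781 zł, so the minimum tax is the binding amount.

94374 zł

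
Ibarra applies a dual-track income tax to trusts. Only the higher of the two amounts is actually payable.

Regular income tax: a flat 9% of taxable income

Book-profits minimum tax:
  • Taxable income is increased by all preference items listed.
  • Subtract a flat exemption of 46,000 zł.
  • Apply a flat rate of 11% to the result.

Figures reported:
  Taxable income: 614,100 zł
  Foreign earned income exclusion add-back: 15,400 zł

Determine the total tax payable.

Book-profits minimum tax:
  Adjusted income: 614,100 zł + 15,400 zł = 629,500 zł
  Less exemption 46,000 zł → base 583,500 zł
  583,500 zł × 11% = 64,185 zł

Regular income tax:
  614,100 zł × 9% = 55,269 zł

64,185 zł > 55,269 zł, so the book-profits minimum tax is the binding amount.

64,185 zł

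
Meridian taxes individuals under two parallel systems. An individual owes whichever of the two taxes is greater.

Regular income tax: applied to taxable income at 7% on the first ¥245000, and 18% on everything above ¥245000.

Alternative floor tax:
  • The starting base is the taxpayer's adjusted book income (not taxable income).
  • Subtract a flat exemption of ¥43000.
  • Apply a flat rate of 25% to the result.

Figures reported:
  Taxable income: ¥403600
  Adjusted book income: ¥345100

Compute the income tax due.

¥75525

Alternative floor tax:
  Base (adjusted book income): ¥345100
  Less exemption ¥43000 → base ¥302100
  ¥302100 × 25% = ¥75525

Regular income tax:
  ¥245000 × 7% = ¥17150
  ¥158600 × 18% = ¥28548
  → ¥45698

¥75525 > ¥45698, so the alternative floor tax is the binding amount.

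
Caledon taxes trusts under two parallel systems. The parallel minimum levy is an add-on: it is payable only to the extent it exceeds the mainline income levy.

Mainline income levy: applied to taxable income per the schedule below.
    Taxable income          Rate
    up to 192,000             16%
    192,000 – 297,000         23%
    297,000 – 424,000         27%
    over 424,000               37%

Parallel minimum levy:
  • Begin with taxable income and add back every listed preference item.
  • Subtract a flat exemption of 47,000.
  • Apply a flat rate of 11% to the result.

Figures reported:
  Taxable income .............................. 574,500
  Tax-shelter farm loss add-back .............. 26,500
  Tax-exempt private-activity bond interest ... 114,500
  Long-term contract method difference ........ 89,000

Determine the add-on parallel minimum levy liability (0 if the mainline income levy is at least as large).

Parallel minimum levy:
  Adjusted income: 574,500 + 26,500 + 114,500 + 89,000 = 804,500
  Less exemption 47,000 → base 757,500
  757,500 × 11% = 83,325

Mainline income levy:
  192,000 × 16% = 30,720
  105,000 × 23% = 24,150
  127,000 × 27% = 34,290
  150,500 × 37% = 55,685
  → 144,845

83,325 ≤ 144,845, so no add-on is due.

0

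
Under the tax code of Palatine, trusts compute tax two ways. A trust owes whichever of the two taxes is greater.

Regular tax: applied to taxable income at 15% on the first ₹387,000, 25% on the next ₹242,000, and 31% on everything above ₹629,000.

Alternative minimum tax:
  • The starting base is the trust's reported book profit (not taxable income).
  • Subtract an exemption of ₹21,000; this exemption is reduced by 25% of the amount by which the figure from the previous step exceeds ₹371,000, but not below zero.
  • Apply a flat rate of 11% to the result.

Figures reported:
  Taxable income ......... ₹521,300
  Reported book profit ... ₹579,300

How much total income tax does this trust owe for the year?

Regular tax:
  ₹387,000 × 15% = ₹58,050
  ₹134,300 × 25% = ₹33,575
  → ₹91,625

Alternative minimum tax:
  Base (reported book profit): ₹579,300
  Exemption: 25% × (₹579,300 − ₹371,000) = ₹52,075 ≥ ₹21,000, so the exemption is fully phased out
  Base: ₹579,300 − ₹0 = ₹579,300
  ₹579,300 × 11% = ₹63,723

₹91,625 > ₹63,723, so the regular tax governs.

₹91,625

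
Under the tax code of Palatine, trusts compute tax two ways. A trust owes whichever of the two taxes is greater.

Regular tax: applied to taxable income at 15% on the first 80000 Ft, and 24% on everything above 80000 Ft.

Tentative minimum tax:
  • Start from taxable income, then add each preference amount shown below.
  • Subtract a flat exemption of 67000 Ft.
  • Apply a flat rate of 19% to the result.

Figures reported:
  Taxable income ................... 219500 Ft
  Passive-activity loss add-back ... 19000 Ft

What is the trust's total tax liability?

45480 Ft

Regular tax:
  80000 Ft × 15% = 12000 Ft
  139500 Ft × 24% = 33480 Ft
  → 45480 Ft

Tentative minimum tax:
  Adjusted income: 219500 Ft + 19000 Ft = 238500 Ft
  Less exemption 67000 Ft → base 171500 Ft
  171500 Ft × 19% = 32585 Ft

45480 Ft > 32585 Ft, so the regular tax governs.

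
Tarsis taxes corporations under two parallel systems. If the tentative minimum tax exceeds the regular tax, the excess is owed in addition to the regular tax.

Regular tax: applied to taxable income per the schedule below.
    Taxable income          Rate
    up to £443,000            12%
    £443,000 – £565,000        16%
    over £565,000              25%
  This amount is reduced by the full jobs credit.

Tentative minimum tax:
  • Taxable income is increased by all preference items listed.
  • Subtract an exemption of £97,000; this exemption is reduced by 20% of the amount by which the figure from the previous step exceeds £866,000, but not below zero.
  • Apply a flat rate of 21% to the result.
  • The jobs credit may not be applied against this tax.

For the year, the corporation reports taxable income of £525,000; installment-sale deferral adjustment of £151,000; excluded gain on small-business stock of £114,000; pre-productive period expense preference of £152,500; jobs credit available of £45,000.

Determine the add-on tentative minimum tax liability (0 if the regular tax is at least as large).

Regular tax:
  £443,000 × 12% = £53,160
  £82,000 × 16% = £13,120
  → £66,280
  Less jobs credit £45,000 → £21,280

Tentative minimum tax:
  Adjusted income: £525,000 + £151,000 + £114,000 + £152,500 = £942,500
  Exemption: £97,000 − 20% × (£942,500 − £866,000) = £97,000 − £15,300 = £81,700
  Base: £942,500 − £81,700 = £860,800
  £860,800 × 21% = £180,768

Excess of tentative minimum tax over regular tax: £180,768 − £21,280 = £159,488.

£159,488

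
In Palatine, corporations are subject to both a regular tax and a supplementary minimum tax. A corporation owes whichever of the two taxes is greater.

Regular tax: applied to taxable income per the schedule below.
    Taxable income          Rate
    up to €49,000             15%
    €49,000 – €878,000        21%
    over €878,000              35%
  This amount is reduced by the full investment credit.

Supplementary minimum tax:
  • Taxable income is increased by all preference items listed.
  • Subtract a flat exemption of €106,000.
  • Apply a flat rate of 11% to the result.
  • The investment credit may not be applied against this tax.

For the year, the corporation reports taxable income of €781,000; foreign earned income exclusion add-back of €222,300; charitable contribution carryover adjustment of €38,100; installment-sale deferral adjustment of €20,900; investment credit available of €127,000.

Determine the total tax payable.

€105,193

Supplementary minimum tax:
  Adjusted income: €781,000 + €222,300 + €38,100 + €20,900 = €1,062,300
  Less exemption €106,000 → base €956,300
  €956,300 × 11% = €105,193

Regular tax:
  €49,000 × 15% = €7,350
  €732,000 × 21% = €153,720
  → €161,070
  Less investment credit €127,000 → €34,070

€105,193 > €34,070, so the supplementary minimum tax is the binding amount.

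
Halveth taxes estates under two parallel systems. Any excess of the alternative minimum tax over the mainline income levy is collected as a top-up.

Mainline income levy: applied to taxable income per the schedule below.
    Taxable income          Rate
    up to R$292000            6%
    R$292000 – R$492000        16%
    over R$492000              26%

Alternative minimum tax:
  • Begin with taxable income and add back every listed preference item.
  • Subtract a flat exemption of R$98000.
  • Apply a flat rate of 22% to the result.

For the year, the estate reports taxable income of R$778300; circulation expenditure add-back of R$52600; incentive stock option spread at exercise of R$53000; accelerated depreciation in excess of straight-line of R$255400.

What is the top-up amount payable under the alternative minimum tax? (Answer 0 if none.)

R$105128

Mainline income levy:
  R$292000 × 6% = R$17520
  R$200000 × 16% = R$32000
  R$286300 × 26% = R$74438
  → R$123958

Alternative minimum tax:
  Adjusted income: R$778300 + R$52600 + R$53000 + R$255400 = R$1139300
  Less exemption R$98000 → base R$1041300
  R$1041300 × 22% = R$229086

Excess of alternative minimum tax over mainline income levy: R$229086 − R$123958 = R$105128.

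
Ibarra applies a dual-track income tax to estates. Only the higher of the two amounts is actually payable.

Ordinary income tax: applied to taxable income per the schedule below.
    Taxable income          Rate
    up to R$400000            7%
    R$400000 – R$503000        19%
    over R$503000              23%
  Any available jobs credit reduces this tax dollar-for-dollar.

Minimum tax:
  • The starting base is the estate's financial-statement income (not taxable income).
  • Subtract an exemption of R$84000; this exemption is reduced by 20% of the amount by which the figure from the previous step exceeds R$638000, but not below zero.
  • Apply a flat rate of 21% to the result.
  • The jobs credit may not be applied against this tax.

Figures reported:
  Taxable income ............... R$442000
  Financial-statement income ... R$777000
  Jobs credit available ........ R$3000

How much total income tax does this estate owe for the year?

Ordinary income tax:
  R$400000 × 7% = R$28000
  R$42000 × 19% = R$7980
  → R$35980
  Less jobs credit R$3000 → R$32980

Minimum tax:
  Base (financial-statement income): R$777000
  Exemption: R$84000 − 20% × (R$777000 − R$638000) = R$84000 − R$27800 = R$56200
  Base: R$777000 − R$56200 = R$720800
  R$720800 × 21% = R$151368

R$151368 > R$32980, so the minimum tax is the binding amount.

R$151368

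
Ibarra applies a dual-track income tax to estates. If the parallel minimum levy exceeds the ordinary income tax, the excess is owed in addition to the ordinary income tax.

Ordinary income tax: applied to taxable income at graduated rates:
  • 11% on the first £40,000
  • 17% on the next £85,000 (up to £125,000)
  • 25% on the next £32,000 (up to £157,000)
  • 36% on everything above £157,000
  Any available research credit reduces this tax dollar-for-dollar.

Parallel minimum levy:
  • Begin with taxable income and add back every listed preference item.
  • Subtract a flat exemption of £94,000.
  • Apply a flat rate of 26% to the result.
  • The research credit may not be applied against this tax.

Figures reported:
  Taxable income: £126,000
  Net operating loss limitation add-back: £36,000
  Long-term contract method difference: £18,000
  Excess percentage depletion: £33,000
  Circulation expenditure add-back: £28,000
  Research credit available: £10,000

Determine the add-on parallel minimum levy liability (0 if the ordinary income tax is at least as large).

Parallel minimum levy:
  Adjusted income: £126,000 + £36,000 + £18,000 + £33,000 + £28,000 = £241,000
  Less exemption £94,000 → base £147,000
  £147,000 × 26% = £38,220

Ordinary income tax:
  £40,000 × 11% = £4,400
  £85,000 × 17% = £14,450
  £1,000 × 25% = £250
  → £19,100
  Less research credit £10,000 → £9,100

Excess of parallel minimum levy over ordinary income tax: £38,220 − £9,100 = £29,120.

£29,120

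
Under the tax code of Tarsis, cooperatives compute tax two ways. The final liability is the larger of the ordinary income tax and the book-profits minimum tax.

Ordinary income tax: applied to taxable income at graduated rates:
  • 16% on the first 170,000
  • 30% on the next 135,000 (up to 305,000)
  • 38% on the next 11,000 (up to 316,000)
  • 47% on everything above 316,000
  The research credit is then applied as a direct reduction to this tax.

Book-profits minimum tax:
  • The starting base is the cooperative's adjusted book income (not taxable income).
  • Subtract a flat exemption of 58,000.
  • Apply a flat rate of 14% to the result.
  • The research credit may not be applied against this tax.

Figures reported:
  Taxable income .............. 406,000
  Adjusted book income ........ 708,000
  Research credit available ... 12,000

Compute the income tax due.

102,180

Ordinary income tax:
  170,000 × 16% = 27,200
  135,000 × 30% = 40,500
  11,000 × 38% = 4,180
  90,000 × 47% = 42,300
  → 114,180
  Less research credit 12,000 → 102,180

Book-profits minimum tax:
  Base (adjusted book income): 708,000
  Less exemption 58,000 → base 650,000
  650,000 × 14% = 91,000

102,180 > 91,000, so the ordinary income tax governs.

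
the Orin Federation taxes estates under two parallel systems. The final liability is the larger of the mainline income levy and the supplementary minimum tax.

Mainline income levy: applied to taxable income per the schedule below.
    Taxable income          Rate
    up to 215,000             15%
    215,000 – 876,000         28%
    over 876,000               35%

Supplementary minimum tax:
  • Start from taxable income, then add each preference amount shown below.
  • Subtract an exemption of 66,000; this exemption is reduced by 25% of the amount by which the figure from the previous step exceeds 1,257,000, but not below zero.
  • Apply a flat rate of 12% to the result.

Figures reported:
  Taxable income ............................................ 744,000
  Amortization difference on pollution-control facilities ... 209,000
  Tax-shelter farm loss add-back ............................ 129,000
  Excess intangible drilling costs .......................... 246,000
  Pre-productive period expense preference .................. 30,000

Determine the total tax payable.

180,370

Supplementary minimum tax:
  Adjusted income: 744,000 + 209,000 + 129,000 + 246,000 + 30,000 = 1,358,000
  Exemption: 66,000 − 25% × (1,358,000 − 1,257,000) = 66,000 − 25,250 = 40,750
  Base: 1,358,000 − 40,750 = 1,317,250
  1,317,250 × 12% = 158,070

Mainline income levy:
  215,000 × 15% = 32,250
  529,000 × 28% = 148,120
  → 180,370

180,370 > 158,070, so the mainline income levy governs.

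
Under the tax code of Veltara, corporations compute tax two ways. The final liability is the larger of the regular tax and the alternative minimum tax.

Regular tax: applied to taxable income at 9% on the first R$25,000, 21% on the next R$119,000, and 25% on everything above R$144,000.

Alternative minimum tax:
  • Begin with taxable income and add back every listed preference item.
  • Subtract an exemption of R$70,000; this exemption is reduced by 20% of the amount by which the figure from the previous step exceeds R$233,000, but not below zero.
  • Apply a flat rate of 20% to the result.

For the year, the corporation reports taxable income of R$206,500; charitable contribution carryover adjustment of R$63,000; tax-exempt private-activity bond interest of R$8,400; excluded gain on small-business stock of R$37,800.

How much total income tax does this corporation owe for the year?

Alternative minimum tax:
  Adjusted income: R$206,500 + R$63,000 + R$8,400 + R$37,800 = R$315,700
  Exemption: R$70,000 − 20% × (R$315,700 − R$233,000) = R$70,000 − R$16,540 = R$53,460
  Base: R$315,700 − R$53,460 = R$262,240
  R$262,240 × 20% = R$52,448

Regular tax:
  R$25,000 × 9% = R$2,250
  R$119,000 × 21% = R$24,990
  R$62,500 × 25% = R$15,625
  → R$42,865

R$52,448 > R$42,865, so the alternative minimum tax is the binding amount.

R$52,448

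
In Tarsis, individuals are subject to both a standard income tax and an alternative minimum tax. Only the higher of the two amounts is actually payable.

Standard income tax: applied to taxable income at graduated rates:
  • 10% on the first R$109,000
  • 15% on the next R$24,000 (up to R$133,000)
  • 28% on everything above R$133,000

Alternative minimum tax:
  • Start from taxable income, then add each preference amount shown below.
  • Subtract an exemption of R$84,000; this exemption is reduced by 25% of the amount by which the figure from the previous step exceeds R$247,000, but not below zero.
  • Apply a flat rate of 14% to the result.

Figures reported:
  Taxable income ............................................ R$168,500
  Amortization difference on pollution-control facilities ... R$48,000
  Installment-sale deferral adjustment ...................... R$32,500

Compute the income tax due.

R$24,440

Standard income tax:
  R$109,000 × 10% = R$10,900
  R$24,000 × 15% = R$3,600
  R$35,500 × 28% = R$9,940
  → R$24,440

Alternative minimum tax:
  Adjusted income: R$168,500 + R$48,000 + R$32,500 = R$249,000
  Exemption: R$84,000 − 25% × (R$249,000 − R$247,000) = R$84,000 − R$500 = R$83,500
  Base: R$249,000 − R$83,500 = R$165,500
  R$165,500 × 14% = R$23,170

R$24,440 > R$23,170, so the standard income tax governs.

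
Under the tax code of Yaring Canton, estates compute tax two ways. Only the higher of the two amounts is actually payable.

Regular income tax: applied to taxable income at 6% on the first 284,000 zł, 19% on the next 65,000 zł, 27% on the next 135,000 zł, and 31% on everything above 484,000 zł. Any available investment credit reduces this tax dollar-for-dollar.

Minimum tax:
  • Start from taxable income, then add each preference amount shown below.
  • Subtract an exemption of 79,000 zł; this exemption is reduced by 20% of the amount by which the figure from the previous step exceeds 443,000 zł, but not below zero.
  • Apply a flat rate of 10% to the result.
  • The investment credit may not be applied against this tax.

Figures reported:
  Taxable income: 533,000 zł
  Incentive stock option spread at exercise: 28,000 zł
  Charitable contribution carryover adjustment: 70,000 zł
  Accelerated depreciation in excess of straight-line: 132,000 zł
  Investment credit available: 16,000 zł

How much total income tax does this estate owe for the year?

Regular income tax:
  284,000 zł × 6% = 17,040 zł
  65,000 zł × 19% = 12,350 zł
  135,000 zł × 27% = 36,450 zł
  49,000 zł × 31% = 15,190 zł
  → 81,030 zł
  Less investment credit 16,000 zł → 65,030 zł

Minimum tax:
  Adjusted income: 533,000 zł + 28,000 zł + 70,000 zł + 132,000 zł = 763,000 zł
  Exemption: 79,000 zł − 20% × (763,000 zł − 443,000 zł) = 79,000 zł − 64,000 zł = 15,000 zł
  Base: 763,000 zł − 15,000 zł = 748,000 zł
  748,000 zł × 10% = 74,800 zł

74,800 zł > 65,030 zł, so the minimum tax is the binding amount.

74,800 zł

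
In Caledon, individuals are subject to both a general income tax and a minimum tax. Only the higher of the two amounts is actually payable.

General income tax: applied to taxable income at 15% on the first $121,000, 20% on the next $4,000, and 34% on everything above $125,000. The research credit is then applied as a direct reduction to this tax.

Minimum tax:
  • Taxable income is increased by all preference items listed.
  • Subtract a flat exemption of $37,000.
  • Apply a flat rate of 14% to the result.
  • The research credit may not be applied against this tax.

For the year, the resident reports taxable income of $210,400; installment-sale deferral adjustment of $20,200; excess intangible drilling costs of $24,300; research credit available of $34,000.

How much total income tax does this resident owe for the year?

$30,506

General income tax:
  $121,000 × 15% = $18,150
  $4,000 × 20% = $800
  $85,400 × 34% = $29,036
  → $47,986
  Less research credit $34,000 → $13,986

Minimum tax:
  Adjusted income: $210,400 + $20,200 + $24,300 = $254,900
  Less exemption $37,000 → base $217,900
  $217,900 × 14% = $30,506

$30,506 > $13,986, so the minimum tax is the binding amount.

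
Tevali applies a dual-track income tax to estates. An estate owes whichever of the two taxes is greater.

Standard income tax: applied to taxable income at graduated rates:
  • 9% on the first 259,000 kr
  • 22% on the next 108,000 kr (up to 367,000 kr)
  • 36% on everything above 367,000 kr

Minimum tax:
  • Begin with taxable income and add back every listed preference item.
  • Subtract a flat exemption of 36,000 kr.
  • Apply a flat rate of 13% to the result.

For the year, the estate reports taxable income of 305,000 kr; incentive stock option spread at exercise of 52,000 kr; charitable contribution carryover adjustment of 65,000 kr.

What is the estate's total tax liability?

50,180 kr

Minimum tax:
  Adjusted income: 305,000 kr + 52,000 kr + 65,000 kr = 422,000 kr
  Less exemption 36,000 kr → base 386,000 kr
  386,000 kr × 13% = 50,180 kr

Standard income tax:
  259,000 kr × 9% = 23,310 kr
  46,000 kr × 22% = 10,120 kr
  → 33,430 kr

50,180 kr > 33,430 kr, so the minimum tax is the binding amount.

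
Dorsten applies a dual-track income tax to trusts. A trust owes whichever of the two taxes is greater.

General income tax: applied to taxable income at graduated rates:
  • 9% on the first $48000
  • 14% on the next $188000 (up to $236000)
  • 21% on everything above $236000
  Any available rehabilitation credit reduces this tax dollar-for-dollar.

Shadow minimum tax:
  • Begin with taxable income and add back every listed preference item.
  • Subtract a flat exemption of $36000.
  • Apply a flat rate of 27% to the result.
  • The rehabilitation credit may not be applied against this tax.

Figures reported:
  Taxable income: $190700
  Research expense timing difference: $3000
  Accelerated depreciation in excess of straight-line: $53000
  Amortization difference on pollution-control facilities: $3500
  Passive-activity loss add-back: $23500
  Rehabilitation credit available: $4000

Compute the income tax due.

$64179

General income tax:
  $48000 × 9% = $4320
  $142700 × 14% = $19978
  → $24298
  Less rehabilitation credit $4000 → $20298

Shadow minimum tax:
  Adjusted income: $190700 + $3000 + $53000 + $3500 + $23500 = $273700
  Less exemption $36000 → base $237700
  $237700 × 27% = $64179

$64179 > $20298, so the shadow minimum tax is the binding amount.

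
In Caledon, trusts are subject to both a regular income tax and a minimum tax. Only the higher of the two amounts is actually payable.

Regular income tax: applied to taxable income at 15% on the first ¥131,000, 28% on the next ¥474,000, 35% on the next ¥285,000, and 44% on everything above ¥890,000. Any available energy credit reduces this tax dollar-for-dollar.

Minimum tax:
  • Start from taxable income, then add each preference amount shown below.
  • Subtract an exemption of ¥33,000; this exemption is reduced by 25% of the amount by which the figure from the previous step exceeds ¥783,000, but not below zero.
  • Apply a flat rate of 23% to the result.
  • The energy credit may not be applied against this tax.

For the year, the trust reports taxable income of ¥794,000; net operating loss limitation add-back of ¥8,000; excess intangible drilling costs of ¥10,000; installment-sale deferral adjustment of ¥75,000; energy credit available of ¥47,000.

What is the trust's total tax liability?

¥202,400

Minimum tax:
  Adjusted income: ¥794,000 + ¥8,000 + ¥10,000 + ¥75,000 = ¥887,000
  Exemption: ¥33,000 − 25% × (¥887,000 − ¥783,000) = ¥33,000 − ¥26,000 = ¥7,000
  Base: ¥887,000 − ¥7,000 = ¥880,000
  ¥880,000 × 23% = ¥202,400

Regular income tax:
  ¥131,000 × 15% = ¥19,650
  ¥474,000 × 28% = ¥132,720
  ¥189,000 × 35% = ¥66,150
  → ¥218,520
  Less energy credit ¥47,000 → ¥171,520

¥202,400 > ¥171,520, so the minimum tax is the binding amount.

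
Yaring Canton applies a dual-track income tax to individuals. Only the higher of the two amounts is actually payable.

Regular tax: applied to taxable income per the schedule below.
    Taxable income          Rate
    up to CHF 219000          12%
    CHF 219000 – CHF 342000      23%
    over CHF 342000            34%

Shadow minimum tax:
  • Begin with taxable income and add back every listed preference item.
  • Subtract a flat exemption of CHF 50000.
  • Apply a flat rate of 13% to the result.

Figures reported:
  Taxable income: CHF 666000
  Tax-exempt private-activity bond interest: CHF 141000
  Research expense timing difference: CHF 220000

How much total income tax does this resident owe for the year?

CHF 164730

Shadow minimum tax:
  Adjusted income: CHF 666000 + CHF 141000 + CHF 220000 = CHF 1027000
  Less exemption CHF 50000 → base CHF 977000
  CHF 977000 × 13% = CHF 127010

Regular tax:
  CHF 219000 × 12% = CHF 26280
  CHF 123000 × 23% = CHF 28290
  CHF 324000 × 34% = CHF 110160
  → CHF 164730

CHF 164730 > CHF 127010, so the regular tax governs.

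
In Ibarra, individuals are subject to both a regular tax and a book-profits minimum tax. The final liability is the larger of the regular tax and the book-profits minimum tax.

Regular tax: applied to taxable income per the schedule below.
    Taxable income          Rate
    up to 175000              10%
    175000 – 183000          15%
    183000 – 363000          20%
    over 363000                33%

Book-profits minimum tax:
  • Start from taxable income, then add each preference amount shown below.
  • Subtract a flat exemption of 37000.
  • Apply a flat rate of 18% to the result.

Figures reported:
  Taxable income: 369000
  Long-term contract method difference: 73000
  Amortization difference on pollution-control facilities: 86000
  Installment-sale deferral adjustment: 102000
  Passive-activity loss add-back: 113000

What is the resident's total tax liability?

127080

Book-profits minimum tax:
  Adjusted income: 369000 + 73000 + 86000 + 102000 + 113000 = 743000
  Less exemption 37000 → base 706000
  706000 × 18% = 127080

Regular tax:
  175000 × 10% = 17500
  8000 × 15% = 1200
  180000 × 20% = 36000
  6000 × 33% = 1980
  → 56680

127080 > 56680, so the book-profits minimum tax is the binding amount.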